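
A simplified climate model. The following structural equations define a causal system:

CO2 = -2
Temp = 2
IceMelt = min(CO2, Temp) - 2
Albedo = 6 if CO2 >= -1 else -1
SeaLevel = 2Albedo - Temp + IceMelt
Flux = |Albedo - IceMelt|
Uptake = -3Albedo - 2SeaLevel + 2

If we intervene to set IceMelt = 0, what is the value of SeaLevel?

do(IceMelt=0) replaces the equation IceMelt = min(CO2, Temp) - 2 with the constant IceMelt = 0.
Albedo = 6 if CO2 >= -1 else -1  [with CO2=-2]  = -1
SeaLevel = 2Albedo - Temp + IceMelt  [with Albedo=-1, Temp=2, IceMelt=0]  = -4

-4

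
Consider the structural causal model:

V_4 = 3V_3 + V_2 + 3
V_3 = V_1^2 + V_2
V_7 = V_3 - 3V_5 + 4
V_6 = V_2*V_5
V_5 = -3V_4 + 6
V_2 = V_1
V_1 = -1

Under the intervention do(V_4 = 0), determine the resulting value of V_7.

-14

The intervention breaks the incoming arrows to V_4: V_4 = 3V_3 + V_2 + 3 no longer applies, and V_4 = 0.
V_2 = V_1  [with V_1=-1]  = -1
V_3 = V_1^2 + V_2  [with V_1=-1, V_2=-1]  = 0
V_5 = -3V_4 + 6  [with V_4=0]  = 6
V_7 = V_3 - 3V_5 + 4  [with V_3=0, V_5=6]  = -14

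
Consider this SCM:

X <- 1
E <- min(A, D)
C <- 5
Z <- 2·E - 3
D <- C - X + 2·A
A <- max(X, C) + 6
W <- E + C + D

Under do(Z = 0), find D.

26

do(Z=0) replaces the equation Z <- 2·E - 3 with the constant Z = 0.
No directed path runs from Z to D, so D keeps its natural value.
A = max(X, C) + 6  [with X=1, C=5]  = 11
D = C - X + 2·A  [with C=5, X=1, A=11]  = 26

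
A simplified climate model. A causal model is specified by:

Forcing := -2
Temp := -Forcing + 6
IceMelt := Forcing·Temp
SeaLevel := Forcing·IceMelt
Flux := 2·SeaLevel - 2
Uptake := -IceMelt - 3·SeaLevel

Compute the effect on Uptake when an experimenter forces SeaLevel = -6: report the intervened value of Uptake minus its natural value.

114

Under do(SeaLevel=-6), the mechanism SeaLevel := Forcing·IceMelt is discarded; SeaLevel is fixed at -6.
Temp = -Forcing + 6  [with Forcing=-2]  = 8
IceMelt = Forcing·Temp  [with Forcing=-2, Temp=8]  = -16
Uptake = -IceMelt - 3·SeaLevel  [with IceMelt=-16, SeaLevel=-6]  = 34
Without intervention: Temp = -Forcing + 6  [with Forcing=-2]  = 8; IceMelt = Forcing·Temp  [with Forcing=-2, Temp=8]  = -16; SeaLevel = Forcing·IceMelt  [with Forcing=-2, IceMelt=-16]  = 32; Uptake = -IceMelt - 3·SeaLevel  [with IceMelt=-16, SeaLevel=32]  = -80.
Change = 34 − (-80) = 114.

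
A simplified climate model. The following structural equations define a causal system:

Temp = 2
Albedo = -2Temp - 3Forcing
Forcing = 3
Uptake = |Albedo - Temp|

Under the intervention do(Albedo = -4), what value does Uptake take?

6

The intervention breaks the incoming arrows to Albedo: Albedo = -2Temp - 3Forcing no longer applies, and Albedo = -4.
Uptake = |Albedo - Temp|  [with Albedo=-4, Temp=2]  = 6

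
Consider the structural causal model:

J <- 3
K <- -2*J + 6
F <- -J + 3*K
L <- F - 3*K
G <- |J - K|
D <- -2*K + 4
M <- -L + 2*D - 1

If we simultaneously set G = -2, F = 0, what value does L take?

Under do(G = -2, F = 0), each intervened variable's structural equation is replaced by its fixed value.
K = -2*J + 6  [with J=3]  = 0
L = F - 3*K  [with F=0, K=0]  = 0

0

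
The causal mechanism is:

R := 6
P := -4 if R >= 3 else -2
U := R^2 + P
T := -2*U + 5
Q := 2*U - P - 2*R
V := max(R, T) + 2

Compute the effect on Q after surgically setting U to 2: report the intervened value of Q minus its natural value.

do(U=2) replaces the equation U := R^2 + P with the constant U = 2.
P = -4 if R >= 3 else -2  [with R=6]  = -4
Q = 2*U - P - 2*R  [with U=2, P=-4, R=6]  = -4
Without intervention: P = -4 if R >= 3 else -2  [with R=6]  = -4; U = R^2 + P  [with R=6, P=-4]  = 32; Q = 2*U - P - 2*R  [with U=32, P=-4, R=6]  = 56.
Change = -4 − 56 = -60.

-60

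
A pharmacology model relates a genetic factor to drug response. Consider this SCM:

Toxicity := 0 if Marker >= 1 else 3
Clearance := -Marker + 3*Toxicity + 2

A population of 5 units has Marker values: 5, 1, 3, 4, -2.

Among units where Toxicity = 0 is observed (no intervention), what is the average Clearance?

-1.25

Observing Toxicity=0 restricts to units where Toxicity's equation naturally yields 0: Marker ∈ {5, 1, 3, 4}. In that subpopulation Clearance = -3, 1, -1, -2, mean -1.25.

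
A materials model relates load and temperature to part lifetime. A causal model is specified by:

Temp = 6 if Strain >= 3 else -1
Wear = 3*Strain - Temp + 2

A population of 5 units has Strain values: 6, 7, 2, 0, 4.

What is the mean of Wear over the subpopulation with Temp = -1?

6

E[Wear|Temp=-1] averages over only the 2 units with Temp=-1 (Strain = 2, 0): Wear = 9, 3, mean 6.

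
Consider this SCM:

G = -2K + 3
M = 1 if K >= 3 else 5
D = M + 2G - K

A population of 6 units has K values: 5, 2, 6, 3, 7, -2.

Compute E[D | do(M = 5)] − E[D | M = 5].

Under do(M=5), M's equation is replaced by M=5 for every unit. Per-unit D: -14, 1, -19, -4, -24, 21. Mean = -6.5.
Conditioning on M=5 selects the 2 unit(s) with K ∈ {2, -2}. Their D values: 1, 21. Mean = 11.
Difference = -6.5 − 11 = -17.5.

-17.5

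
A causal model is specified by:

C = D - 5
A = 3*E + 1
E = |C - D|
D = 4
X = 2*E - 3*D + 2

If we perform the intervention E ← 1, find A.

4

The intervention breaks the incoming arrows to E: E = |C - D| no longer applies, and E = 1.
A = 3*E + 1  [with E=1]  = 4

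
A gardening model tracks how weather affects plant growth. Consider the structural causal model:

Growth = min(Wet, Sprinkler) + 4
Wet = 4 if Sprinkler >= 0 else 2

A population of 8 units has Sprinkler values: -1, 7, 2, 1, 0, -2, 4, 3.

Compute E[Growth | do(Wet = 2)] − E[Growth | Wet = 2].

Under do(Wet=2), Wet's equation is replaced by Wet=2 for every unit. Per-unit Growth: 3, 6, 6, 5, 4, 2, 6, 6. Mean = 4.75.
Conditioning on Wet=2 selects the 2 unit(s) with Sprinkler ∈ {-1, -2}. Their Growth values: 3, 2. Mean = 2.5.
Difference = 4.75 − 2.5 = 2.25.

2.25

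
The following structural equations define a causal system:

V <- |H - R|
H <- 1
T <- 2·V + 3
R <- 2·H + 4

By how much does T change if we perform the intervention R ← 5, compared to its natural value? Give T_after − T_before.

-2

Under do(R=5), the mechanism R <- 2·H + 4 is discarded; R is fixed at 5.
V = |H - R|  [with H=1, R=5]  = 4
T = 2·V + 3  [with V=4]  = 11
Without intervention: R = 2·H + 4  [with H=1]  = 6; V = |H - R|  [with H=1, R=6]  = 5; T = 2·V + 3  [with V=5]  = 13.
Change = 11 − 13 = -2.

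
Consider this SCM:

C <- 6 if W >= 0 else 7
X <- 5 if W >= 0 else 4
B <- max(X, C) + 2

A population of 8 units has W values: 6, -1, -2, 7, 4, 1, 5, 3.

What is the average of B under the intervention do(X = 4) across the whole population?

do(X=4) breaks X's dependence on W. With X=4 fixed, B across the units is 8, 9, 9, 8, 8, 8, 8, 8, mean 8.25.

8.25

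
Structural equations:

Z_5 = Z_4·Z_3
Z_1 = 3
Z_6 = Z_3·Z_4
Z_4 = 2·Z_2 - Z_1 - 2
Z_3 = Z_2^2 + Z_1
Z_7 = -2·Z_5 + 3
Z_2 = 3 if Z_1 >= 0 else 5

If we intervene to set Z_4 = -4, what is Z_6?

-48

Under do(Z_4=-4), the mechanism Z_4 = 2·Z_2 - Z_1 - 2 is discarded; Z_4 is fixed at -4.
Z_2 = 3 if Z_1 >= 0 else 5  [with Z_1=3]  = 3
Z_3 = Z_2^2 + Z_1  [with Z_2=3, Z_1=3]  = 12
Z_6 = Z_3·Z_4  [with Z_3=12, Z_4=-4]  = -48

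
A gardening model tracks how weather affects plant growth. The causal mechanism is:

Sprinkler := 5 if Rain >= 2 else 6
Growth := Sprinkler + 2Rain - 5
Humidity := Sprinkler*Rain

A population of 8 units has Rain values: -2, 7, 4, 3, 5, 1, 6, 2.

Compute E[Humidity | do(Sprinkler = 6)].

19.5

do(Sprinkler=6) breaks Sprinkler's dependence on Rain. With Sprinkler=6 fixed, Humidity across the units is -12, 42, 24, 18, 30, 6, 36, 12, mean 19.5.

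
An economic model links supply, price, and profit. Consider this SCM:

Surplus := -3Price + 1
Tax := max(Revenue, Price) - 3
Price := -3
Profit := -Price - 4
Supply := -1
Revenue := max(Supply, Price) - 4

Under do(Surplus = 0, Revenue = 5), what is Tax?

Under do(Surplus = 0, Revenue = 5), each intervened variable's structural equation is replaced by its fixed value.
Tax = max(Revenue, Price) - 3  [with Revenue=5, Price=-3]  = 2

2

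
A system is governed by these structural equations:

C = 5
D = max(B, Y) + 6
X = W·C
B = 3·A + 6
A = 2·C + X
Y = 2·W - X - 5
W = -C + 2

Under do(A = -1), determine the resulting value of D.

The intervention breaks the incoming arrows to A: A = 2·C + X no longer applies, and A = -1.
W = -C + 2  [with C=5]  = -3
X = W·C  [with W=-3, C=5]  = -15
B = 3·A + 6  [with A=-1]  = 3
Y = 2·W - X - 5  [with W=-3, X=-15]  = 4
D = max(B, Y) + 6  [with B=3, Y=4]  = 10

10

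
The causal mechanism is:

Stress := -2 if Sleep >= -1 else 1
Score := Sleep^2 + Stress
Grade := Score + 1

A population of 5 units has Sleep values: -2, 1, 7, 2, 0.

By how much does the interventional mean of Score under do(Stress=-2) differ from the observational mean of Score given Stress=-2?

The intervention sets Stress=-2 in all 5 units regardless of Sleep. Recomputing Score per unit gives 2, -1, 47, 2, -2; average 9.6.
E[Score|Stress=-2] averages over only the 4 units with Stress=-2 (Sleep = 1, 7, 2, 0): Score = -1, 47, 2, -2, mean 11.5.
Difference = 9.6 − 11.5 = -1.9.

-1.9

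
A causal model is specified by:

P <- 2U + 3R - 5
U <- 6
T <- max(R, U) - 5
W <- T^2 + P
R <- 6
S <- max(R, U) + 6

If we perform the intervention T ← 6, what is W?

do(T=6) replaces the equation T <- max(R, U) - 5 with the constant T = 6.
P = 2U + 3R - 5  [with U=6, R=6]  = 25
W = T^2 + P  [with T=6, P=25]  = 61

61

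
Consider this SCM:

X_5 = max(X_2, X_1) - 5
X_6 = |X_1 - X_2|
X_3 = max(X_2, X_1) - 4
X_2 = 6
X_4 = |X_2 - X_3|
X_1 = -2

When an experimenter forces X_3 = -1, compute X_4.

The intervention breaks the incoming arrows to X_3: X_3 = max(X_2, X_1) - 4 no longer applies, and X_3 = -1.
X_4 = |X_2 - X_3|  [with X_2=6, X_3=-1]  = 7

7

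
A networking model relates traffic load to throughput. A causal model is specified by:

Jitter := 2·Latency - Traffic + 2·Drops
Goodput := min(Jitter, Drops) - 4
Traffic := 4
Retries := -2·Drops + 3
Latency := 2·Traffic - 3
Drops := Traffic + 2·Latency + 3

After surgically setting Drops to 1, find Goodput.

The intervention breaks the incoming arrows to Drops: Drops := Traffic + 2·Latency + 3 no longer applies, and Drops = 1.
Latency = 2·Traffic - 3  [with Traffic=4]  = 5
Jitter = 2·Latency - Traffic + 2·Drops  [with Latency=5, Traffic=4, Drops=1]  = 8
Goodput = min(Jitter, Drops) - 4  [with Jitter=8, Drops=1]  = -3

-3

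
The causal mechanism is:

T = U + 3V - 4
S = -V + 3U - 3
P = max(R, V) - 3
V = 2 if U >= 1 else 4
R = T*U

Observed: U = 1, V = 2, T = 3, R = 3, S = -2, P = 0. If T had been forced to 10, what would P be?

7

The intervention breaks the incoming arrows to T: T = U + 3V - 4 no longer applies, and T = 10.
V = 2 if U >= 1 else 4  [with U=1]  = 2
R = T*U  [with T=10, U=1]  = 10
P = max(R, V) - 3  [with R=10, V=2]  = 7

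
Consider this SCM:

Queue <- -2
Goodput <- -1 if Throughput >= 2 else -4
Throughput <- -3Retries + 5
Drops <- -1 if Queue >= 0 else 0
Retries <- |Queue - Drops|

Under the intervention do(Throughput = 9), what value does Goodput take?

-1

Intervening sets Throughput = 9 and removes its equation (Throughput <- -3Retries + 5).
Goodput = -1 if Throughput >= 2 else -4  [with Throughput=9]  = -1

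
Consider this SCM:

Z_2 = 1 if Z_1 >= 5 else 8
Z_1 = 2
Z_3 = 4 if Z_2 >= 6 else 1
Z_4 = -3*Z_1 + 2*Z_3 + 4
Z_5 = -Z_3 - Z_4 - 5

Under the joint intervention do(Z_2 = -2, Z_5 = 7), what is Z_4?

0

The joint intervention fixes Z_2 = -2, Z_5 = 7, removing each variable's own equation.
Z_3 = 4 if Z_2 >= 6 else 1  [with Z_2=-2]  = 1
Z_4 = -3*Z_1 + 2*Z_3 + 4  [with Z_1=2, Z_3=1]  = 0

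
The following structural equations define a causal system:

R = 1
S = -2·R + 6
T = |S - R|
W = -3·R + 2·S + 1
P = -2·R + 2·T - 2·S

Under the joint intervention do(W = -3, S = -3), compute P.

The joint intervention fixes W = -3, S = -3, removing each variable's own equation.
T = |S - R|  [with S=-3, R=1]  = 4
P = -2·R + 2·T - 2·S  [with R=1, T=4, S=-3]  = 12

12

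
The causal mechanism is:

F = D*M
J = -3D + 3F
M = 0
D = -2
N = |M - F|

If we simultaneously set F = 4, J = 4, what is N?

Setting F = 4, J = 4 by intervention discards those variables' equations.
N = |M - F|  [with M=0, F=4]  = 4

4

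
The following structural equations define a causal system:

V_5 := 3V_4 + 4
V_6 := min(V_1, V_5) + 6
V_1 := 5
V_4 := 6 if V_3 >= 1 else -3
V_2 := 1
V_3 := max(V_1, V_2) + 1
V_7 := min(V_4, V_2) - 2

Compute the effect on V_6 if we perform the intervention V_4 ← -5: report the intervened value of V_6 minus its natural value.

-16

Under do(V_4=-5), the mechanism V_4 := 6 if V_3 >= 1 else -3 is discarded; V_4 is fixed at -5.
V_5 = 3V_4 + 4  [with V_4=-5]  = -11
V_6 = min(V_1, V_5) + 6  [with V_1=5, V_5=-11]  = -5
Without intervention: V_3 = max(V_1, V_2) + 1  [with V_1=5, V_2=1]  = 6; V_4 = 6 if V_3 >= 1 else -3  [with V_3=6]  = 6; V_5 = 3V_4 + 4  [with V_4=6]  = 22; V_6 = min(V_1, V_5) + 6  [with V_1=5, V_5=22]  = 11.
Change = -5 − 11 = -16.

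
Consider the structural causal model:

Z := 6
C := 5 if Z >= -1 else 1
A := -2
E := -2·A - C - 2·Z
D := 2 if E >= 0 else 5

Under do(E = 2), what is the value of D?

Intervening sets E = 2 and removes its equation (E := -2·A - C - 2·Z).
D = 2 if E >= 0 else 5  [with E=2]  = 2

2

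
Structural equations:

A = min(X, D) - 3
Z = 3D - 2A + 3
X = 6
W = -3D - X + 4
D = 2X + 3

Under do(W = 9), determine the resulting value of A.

3

The intervention breaks the incoming arrows to W: W = -3D - X + 4 no longer applies, and W = 9.
A is not downstream of the intervention, so its value is determined by the original equations.
D = 2X + 3  [with X=6]  = 15
A = min(X, D) - 3  [with X=6, D=15]  = 3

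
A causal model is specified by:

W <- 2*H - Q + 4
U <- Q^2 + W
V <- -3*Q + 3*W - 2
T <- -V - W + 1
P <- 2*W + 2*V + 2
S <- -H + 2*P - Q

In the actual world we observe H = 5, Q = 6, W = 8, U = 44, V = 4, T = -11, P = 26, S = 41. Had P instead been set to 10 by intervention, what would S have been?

9

do(P=10) replaces the equation P <- 2*W + 2*V + 2 with the constant P = 10.
S = -H + 2*P - Q  [with H=5, P=10, Q=6]  = 9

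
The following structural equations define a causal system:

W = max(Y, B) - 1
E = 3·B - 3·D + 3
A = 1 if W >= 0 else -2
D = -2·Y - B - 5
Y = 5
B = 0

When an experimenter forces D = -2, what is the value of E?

Under do(D=-2), the mechanism D = -2·Y - B - 5 is discarded; D is fixed at -2.
E = 3·B - 3·D + 3  [with B=0, D=-2]  = 9

9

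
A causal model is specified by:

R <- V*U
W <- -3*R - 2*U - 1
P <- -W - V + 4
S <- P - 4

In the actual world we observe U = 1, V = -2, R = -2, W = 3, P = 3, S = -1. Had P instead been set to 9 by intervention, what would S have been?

The intervention breaks the incoming arrows to P: P <- -W - V + 4 no longer applies, and P = 9.
S = P - 4  [with P=9]  = 5

5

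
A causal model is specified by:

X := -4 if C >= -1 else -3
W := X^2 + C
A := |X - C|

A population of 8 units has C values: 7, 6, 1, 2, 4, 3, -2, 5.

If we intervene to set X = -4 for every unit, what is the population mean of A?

7.25

Every unit gets X=-4 under the intervention. A values become 11, 10, 5, 6, 8, 7, 2, 9; E[A|do(X=-4)] = 7.25.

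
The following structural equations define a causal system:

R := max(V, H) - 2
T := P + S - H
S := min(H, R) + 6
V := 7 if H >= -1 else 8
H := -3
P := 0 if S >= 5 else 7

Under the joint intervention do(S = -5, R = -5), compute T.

5

The joint intervention fixes S = -5, R = -5, removing each variable's own equation.
P = 0 if S >= 5 else 7  [with S=-5]  = 7
T = P + S - H  [with P=7, S=-5, H=-3]  = 5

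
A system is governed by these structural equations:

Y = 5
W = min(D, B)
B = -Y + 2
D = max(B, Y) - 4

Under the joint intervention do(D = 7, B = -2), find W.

The joint intervention fixes D = 7, B = -2, removing each variable's own equation.
W = min(D, B)  [with D=7, B=-2]  = -2

-2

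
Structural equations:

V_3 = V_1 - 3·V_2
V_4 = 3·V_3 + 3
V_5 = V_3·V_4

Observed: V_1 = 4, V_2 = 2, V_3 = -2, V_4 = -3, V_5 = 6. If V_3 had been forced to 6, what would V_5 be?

126

do(V_3=6) replaces the equation V_3 = V_1 - 3·V_2 with the constant V_3 = 6.
V_4 = 3·V_3 + 3  [with V_3=6]  = 21
V_5 = V_3·V_4  [with V_3=6, V_4=21]  = 126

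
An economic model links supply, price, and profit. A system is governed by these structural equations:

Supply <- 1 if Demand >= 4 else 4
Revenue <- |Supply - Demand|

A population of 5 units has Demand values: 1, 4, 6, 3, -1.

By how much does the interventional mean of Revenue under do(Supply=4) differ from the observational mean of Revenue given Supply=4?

The intervention sets Supply=4 in all 5 units regardless of Demand. Recomputing Revenue per unit gives 3, 0, 2, 1, 5; average 2.2.
Observing Supply=4 restricts to units where Supply's equation naturally yields 4: Demand ∈ {1, 3, -1}. In that subpopulation Revenue = 3, 1, 5, mean 3.
Difference = 2.2 − 3 = -0.8.

-0.8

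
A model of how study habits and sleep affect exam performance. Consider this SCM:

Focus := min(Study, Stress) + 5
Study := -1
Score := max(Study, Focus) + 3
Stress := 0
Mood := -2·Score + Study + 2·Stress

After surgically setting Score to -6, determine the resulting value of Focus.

4

Under do(Score=-6), the mechanism Score := max(Study, Focus) + 3 is discarded; Score is fixed at -6.
Since Focus is not a descendant of the intervened variable, it is unaffected.
Focus = min(Study, Stress) + 5  [with Study=-1, Stress=0]  = 4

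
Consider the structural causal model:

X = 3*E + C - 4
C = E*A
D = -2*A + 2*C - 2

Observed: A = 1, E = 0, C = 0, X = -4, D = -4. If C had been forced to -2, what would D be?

-8

do(C=-2) replaces the equation C = E*A with the constant C = -2.
D = -2*A + 2*C - 2  [with A=1, C=-2]  = -8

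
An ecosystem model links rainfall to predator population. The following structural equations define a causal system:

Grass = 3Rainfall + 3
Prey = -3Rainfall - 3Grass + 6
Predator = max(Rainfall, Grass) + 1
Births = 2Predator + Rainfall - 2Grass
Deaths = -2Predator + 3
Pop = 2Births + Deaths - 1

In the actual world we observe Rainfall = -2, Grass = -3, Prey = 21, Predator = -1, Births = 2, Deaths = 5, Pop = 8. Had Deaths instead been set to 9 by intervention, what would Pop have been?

12

Intervening sets Deaths = 9 and removes its equation (Deaths = -2Predator + 3).
Grass = 3Rainfall + 3  [with Rainfall=-2]  = -3
Predator = max(Rainfall, Grass) + 1  [with Rainfall=-2, Grass=-3]  = -1
Births = 2Predator + Rainfall - 2Grass  [with Predator=-1, Rainfall=-2, Grass=-3]  = 2
Pop = 2Births + Deaths - 1  [with Births=2, Deaths=9]  = 12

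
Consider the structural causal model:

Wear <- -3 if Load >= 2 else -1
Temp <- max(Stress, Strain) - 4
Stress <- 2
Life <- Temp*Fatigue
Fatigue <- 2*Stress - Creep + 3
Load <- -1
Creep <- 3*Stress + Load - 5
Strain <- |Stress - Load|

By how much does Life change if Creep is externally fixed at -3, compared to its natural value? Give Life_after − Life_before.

-3

do(Creep=-3) replaces the equation Creep <- 3*Stress + Load - 5 with the constant Creep = -3.
Strain = |Stress - Load|  [with Stress=2, Load=-1]  = 3
Temp = max(Stress, Strain) - 4  [with Stress=2, Strain=3]  = -1
Fatigue = 2*Stress - Creep + 3  [with Stress=2, Creep=-3]  = 10
Life = Temp*Fatigue  [with Temp=-1, Fatigue=10]  = -10
Without intervention: Strain = |Stress - Load|  [with Stress=2, Load=-1]  = 3; Temp = max(Stress, Strain) - 4  [with Stress=2, Strain=3]  = -1; Creep = 3*Stress + Load - 5  [with Stress=2, Load=-1]  = 0; Fatigue = 2*Stress - Creep + 3  [with Stress=2, Creep=0]  = 7; Life = Temp*Fatigue  [with Temp=-1, Fatigue=7]  = -7.
Change = -10 − (-7) = -3.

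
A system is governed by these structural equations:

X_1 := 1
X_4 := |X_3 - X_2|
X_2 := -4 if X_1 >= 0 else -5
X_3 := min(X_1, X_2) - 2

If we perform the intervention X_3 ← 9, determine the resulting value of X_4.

13

The intervention breaks the incoming arrows to X_3: X_3 := min(X_1, X_2) - 2 no longer applies, and X_3 = 9.
X_2 = -4 if X_1 >= 0 else -5  [with X_1=1]  = -4
X_4 = |X_3 - X_2|  [with X_3=9, X_2=-4]  = 13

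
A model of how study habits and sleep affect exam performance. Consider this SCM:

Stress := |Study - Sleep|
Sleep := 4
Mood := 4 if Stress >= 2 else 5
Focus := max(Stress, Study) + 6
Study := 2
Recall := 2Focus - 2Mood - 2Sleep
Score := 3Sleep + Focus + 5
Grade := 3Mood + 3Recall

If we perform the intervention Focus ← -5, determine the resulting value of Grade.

-66

do(Focus=-5) replaces the equation Focus := max(Stress, Study) + 6 with the constant Focus = -5.
Stress = |Study - Sleep|  [with Study=2, Sleep=4]  = 2
Mood = 4 if Stress >= 2 else 5  [with Stress=2]  = 4
Recall = 2Focus - 2Mood - 2Sleep  [with Focus=-5, Mood=4, Sleep=4]  = -26
Grade = 3Mood + 3Recall  [with Mood=4, Recall=-26]  = -66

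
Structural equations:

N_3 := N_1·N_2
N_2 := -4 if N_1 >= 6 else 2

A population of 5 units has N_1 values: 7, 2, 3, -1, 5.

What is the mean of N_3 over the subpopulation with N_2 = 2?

4.5

Conditioning on N_2=2 selects the 4 unit(s) with N_1 ∈ {2, 3, -1, 5}. Their N_3 values: 4, 6, -2, 10. Mean = 4.5.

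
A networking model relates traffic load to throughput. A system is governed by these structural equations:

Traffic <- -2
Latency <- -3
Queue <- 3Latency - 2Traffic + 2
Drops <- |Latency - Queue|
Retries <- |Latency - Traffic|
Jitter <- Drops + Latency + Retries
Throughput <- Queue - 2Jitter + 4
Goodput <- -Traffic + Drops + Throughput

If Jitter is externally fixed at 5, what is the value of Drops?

do(Jitter=5) replaces the equation Jitter <- Drops + Latency + Retries with the constant Jitter = 5.
No directed path runs from Jitter to Drops, so Drops keeps its natural value.
Queue = 3Latency - 2Traffic + 2  [with Latency=-3, Traffic=-2]  = -3
Drops = |Latency - Queue|  [with Latency=-3, Queue=-3]  = 0

0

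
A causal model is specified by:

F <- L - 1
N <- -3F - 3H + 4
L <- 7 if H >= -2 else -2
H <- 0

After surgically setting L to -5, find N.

Under do(L=-5), the mechanism L <- 7 if H >= -2 else -2 is discarded; L is fixed at -5.
F = L - 1  [with L=-5]  = -6
N = -3F - 3H + 4  [with F=-6, H=0]  = 22

22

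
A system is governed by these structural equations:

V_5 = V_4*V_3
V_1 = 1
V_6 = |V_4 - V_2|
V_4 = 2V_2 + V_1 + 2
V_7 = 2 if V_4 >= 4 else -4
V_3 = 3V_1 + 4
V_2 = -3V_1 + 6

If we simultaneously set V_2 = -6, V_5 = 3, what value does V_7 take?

The joint intervention fixes V_2 = -6, V_5 = 3, removing each variable's own equation.
V_4 = 2V_2 + V_1 + 2  [with V_2=-6, V_1=1]  = -9
V_7 = 2 if V_4 >= 4 else -4  [with V_4=-9]  = -4

-4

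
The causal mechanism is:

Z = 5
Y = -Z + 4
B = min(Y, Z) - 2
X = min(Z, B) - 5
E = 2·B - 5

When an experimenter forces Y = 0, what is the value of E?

do(Y=0) replaces the equation Y = -Z + 4 with the constant Y = 0.
B = min(Y, Z) - 2  [with Y=0, Z=5]  = -2
E = 2·B - 5  [with B=-2]  = -9

-9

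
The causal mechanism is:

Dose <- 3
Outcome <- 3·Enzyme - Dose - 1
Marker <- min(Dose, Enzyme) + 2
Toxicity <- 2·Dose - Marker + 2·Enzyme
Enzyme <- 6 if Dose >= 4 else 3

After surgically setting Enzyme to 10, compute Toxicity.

Under do(Enzyme=10), the mechanism Enzyme <- 6 if Dose >= 4 else 3 is discarded; Enzyme is fixed at 10.
Marker = min(Dose, Enzyme) + 2  [with Dose=3, Enzyme=10]  = 5
Toxicity = 2·Dose - Marker + 2·Enzyme  [with Dose=3, Marker=5, Enzyme=10]  = 21

21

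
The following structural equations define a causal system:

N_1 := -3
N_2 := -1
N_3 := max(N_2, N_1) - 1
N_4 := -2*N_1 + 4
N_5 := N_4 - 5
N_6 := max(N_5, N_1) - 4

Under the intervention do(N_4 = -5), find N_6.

Under do(N_4=-5), the mechanism N_4 := -2*N_1 + 4 is discarded; N_4 is fixed at -5.
N_5 = N_4 - 5  [with N_4=-5]  = -10
N_6 = max(N_5, N_1) - 4  [with N_5=-10, N_1=-3]  = -7

-7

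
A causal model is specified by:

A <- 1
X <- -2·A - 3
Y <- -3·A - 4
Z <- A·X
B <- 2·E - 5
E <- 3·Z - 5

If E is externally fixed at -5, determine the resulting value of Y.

-7

Intervening sets E = -5 and removes its equation (E <- 3·Z - 5).
No directed path runs from E to Y, so Y keeps its natural value.
Y = -3·A - 4  [with A=1]  = -7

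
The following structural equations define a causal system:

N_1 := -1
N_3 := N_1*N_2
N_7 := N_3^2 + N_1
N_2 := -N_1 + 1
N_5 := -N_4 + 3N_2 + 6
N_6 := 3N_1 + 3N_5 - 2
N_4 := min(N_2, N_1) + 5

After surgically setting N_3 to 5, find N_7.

The intervention breaks the incoming arrows to N_3: N_3 := N_1*N_2 no longer applies, and N_3 = 5.
N_7 = N_3^2 + N_1  [with N_3=5, N_1=-1]  = 24

24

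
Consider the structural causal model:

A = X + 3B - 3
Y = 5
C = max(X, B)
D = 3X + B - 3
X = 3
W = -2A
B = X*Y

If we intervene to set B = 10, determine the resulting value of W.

-60

The intervention breaks the incoming arrows to B: B = X*Y no longer applies, and B = 10.
A = X + 3B - 3  [with X=3, B=10]  = 30
W = -2A  [with A=30]  = -60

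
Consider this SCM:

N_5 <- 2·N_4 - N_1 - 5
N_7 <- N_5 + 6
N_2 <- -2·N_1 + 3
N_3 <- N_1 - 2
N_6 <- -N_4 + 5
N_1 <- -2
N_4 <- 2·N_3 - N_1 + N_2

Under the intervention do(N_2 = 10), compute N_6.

Under do(N_2=10), the mechanism N_2 <- -2·N_1 + 3 is discarded; N_2 is fixed at 10.
N_3 = N_1 - 2  [with N_1=-2]  = -4
N_4 = 2·N_3 - N_1 + N_2  [with N_3=-4, N_1=-2, N_2=10]  = 4
N_6 = -N_4 + 5  [with N_4=4]  = 1

1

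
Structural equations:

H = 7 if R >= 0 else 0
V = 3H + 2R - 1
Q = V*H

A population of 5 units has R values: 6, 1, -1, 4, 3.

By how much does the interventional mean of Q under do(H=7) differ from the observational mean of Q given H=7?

The intervention sets H=7 in all 5 units regardless of R. Recomputing Q per unit gives 224, 154, 126, 196, 182; average 176.4.
E[Q|H=7] averages over only the 4 units with H=7 (R = 6, 1, 4, 3): Q = 224, 154, 196, 182, mean 189.
Difference = 176.4 − 189 = -12.6.

-12.6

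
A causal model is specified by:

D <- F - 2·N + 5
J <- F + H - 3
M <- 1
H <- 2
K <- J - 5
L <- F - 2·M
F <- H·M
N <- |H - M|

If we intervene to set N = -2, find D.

Intervening sets N = -2 and removes its equation (N <- |H - M|).
F = H·M  [with H=2, M=1]  = 2
D = F - 2·N + 5  [with F=2, N=-2]  = 11

11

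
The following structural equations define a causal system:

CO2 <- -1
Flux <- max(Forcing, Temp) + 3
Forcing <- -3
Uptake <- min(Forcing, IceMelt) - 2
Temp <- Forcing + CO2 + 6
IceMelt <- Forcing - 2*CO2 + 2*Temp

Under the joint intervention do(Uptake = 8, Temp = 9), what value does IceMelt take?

17

Under do(Uptake = 8, Temp = 9), each intervened variable's structural equation is replaced by its fixed value.
IceMelt = Forcing - 2*CO2 + 2*Temp  [with Forcing=-3, CO2=-1, Temp=9]  = 17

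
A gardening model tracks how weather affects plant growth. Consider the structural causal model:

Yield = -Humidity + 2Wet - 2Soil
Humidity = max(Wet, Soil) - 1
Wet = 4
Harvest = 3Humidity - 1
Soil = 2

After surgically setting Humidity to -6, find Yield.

The intervention breaks the incoming arrows to Humidity: Humidity = max(Wet, Soil) - 1 no longer applies, and Humidity = -6.
Yield = -Humidity + 2Wet - 2Soil  [with Humidity=-6, Wet=4, Soil=2]  = 10

10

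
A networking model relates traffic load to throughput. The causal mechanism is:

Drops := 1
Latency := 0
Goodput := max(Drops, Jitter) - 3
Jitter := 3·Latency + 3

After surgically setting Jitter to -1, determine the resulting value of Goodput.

The intervention breaks the incoming arrows to Jitter: Jitter := 3·Latency + 3 no longer applies, and Jitter = -1.
Goodput = max(Drops, Jitter) - 3  [with Drops=1, Jitter=-1]  = -2

-2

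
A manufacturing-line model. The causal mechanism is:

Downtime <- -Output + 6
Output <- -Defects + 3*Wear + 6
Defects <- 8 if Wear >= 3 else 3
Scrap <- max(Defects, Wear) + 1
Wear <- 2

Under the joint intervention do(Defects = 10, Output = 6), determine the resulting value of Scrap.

11

The joint intervention fixes Defects = 10, Output = 6, removing each variable's own equation.
Scrap = max(Defects, Wear) + 1  [with Defects=10, Wear=2]  = 11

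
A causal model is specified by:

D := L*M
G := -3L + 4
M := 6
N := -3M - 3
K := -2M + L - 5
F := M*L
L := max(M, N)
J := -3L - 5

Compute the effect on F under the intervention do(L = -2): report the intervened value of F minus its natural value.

-48

do(L=-2) replaces the equation L := max(M, N) with the constant L = -2.
F = M*L  [with M=6, L=-2]  = -12
Without intervention: N = -3M - 3  [with M=6]  = -21; L = max(M, N)  [with M=6, N=-21]  = 6; F = M*L  [with M=6, L=6]  = 36.
Change = -12 − 36 = -48.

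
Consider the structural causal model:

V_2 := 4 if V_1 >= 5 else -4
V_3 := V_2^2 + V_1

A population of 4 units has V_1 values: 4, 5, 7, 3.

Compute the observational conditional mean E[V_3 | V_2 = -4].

19.5

Observing V_2=-4 restricts to units where V_2's equation naturally yields -4: V_1 ∈ {4, 3}. In that subpopulation V_3 = 20, 19, mean 19.5.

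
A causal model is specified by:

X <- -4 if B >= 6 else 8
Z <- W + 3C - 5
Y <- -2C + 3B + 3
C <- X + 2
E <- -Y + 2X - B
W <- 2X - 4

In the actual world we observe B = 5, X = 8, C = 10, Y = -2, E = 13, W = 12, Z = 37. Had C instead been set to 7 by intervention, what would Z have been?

28

The intervention breaks the incoming arrows to C: C <- X + 2 no longer applies, and C = 7.
X = -4 if B >= 6 else 8  [with B=5]  = 8
W = 2X - 4  [with X=8]  = 12
Z = W + 3C - 5  [with W=12, C=7]  = 28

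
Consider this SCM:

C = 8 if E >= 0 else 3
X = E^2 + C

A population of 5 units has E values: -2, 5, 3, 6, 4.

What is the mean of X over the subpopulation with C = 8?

E[X|C=8] averages over only the 4 units with C=8 (E = 5, 3, 6, 4): X = 33, 17, 44, 24, mean 29.5.

29.5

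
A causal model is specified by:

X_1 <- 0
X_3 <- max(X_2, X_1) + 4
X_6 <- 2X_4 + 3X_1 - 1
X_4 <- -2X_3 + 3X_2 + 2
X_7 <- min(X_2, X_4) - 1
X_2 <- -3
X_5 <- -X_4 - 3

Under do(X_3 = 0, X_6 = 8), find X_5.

The joint intervention fixes X_3 = 0, X_6 = 8, removing each variable's own equation.
X_4 = -2X_3 + 3X_2 + 2  [with X_3=0, X_2=-3]  = -7
X_5 = -X_4 - 3  [with X_4=-7]  = 4

4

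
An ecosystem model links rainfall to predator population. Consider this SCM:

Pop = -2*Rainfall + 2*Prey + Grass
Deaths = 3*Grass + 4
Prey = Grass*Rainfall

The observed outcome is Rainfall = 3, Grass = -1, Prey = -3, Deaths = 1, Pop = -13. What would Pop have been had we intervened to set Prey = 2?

do(Prey=2) replaces the equation Prey = Grass*Rainfall with the constant Prey = 2.
Pop = -2*Rainfall + 2*Prey + Grass  [with Rainfall=3, Prey=2, Grass=-1]  = -3

-3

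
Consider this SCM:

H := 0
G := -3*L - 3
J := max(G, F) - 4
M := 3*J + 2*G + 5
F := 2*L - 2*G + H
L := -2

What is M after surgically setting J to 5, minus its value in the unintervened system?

18

The intervention breaks the incoming arrows to J: J := max(G, F) - 4 no longer applies, and J = 5.
G = -3*L - 3  [with L=-2]  = 3
M = 3*J + 2*G + 5  [with J=5, G=3]  = 26
Without intervention: G = -3*L - 3  [with L=-2]  = 3; F = 2*L - 2*G + H  [with L=-2, G=3, H=0]  = -10; J = max(G, F) - 4  [with G=3, F=-10]  = -1; M = 3*J + 2*G + 5  [with J=-1, G=3]  = 8.
Change = 26 − 8 = 18.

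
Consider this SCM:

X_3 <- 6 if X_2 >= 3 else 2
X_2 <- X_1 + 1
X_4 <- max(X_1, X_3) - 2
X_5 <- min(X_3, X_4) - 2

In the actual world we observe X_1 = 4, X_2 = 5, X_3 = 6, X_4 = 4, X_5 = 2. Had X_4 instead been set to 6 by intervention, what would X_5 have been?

Intervening sets X_4 = 6 and removes its equation (X_4 <- max(X_1, X_3) - 2).
X_2 = X_1 + 1  [with X_1=4]  = 5
X_3 = 6 if X_2 >= 3 else 2  [with X_2=5]  = 6
X_5 = min(X_3, X_4) - 2  [with X_3=6, X_4=6]  = 4

4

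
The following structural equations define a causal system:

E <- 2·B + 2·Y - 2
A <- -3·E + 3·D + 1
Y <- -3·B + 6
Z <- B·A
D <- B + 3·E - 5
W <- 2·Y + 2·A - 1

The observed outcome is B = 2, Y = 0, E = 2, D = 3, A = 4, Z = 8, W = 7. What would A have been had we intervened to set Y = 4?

52

do(Y=4) replaces the equation Y <- -3·B + 6 with the constant Y = 4.
E = 2·B + 2·Y - 2  [with B=2, Y=4]  = 10
D = B + 3·E - 5  [with B=2, E=10]  = 27
A = -3·E + 3·D + 1  [with E=10, D=27]  = 52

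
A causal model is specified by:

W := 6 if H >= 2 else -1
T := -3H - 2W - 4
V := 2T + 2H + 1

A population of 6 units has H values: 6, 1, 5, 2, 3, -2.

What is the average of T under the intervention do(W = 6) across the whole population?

-23.5

Every unit gets W=6 under the intervention. T values become -34, -19, -31, -22, -25, -10; E[T|do(W=6)] = -23.5.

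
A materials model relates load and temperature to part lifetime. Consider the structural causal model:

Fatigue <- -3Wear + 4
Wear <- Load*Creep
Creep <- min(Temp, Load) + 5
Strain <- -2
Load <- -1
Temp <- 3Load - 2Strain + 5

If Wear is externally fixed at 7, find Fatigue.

-17

The intervention breaks the incoming arrows to Wear: Wear <- Load*Creep no longer applies, and Wear = 7.
Fatigue = -3Wear + 4  [with Wear=7]  = -17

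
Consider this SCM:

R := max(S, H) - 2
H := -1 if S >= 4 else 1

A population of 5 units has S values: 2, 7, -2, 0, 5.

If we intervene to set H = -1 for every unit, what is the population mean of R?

0.6

do(H=-1) breaks H's dependence on S. With H=-1 fixed, R across the units is 0, 5, -3, -2, 3, mean 0.6.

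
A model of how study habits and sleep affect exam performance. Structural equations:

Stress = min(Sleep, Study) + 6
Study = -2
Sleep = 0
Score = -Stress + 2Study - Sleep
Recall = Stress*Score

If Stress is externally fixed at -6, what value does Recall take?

-12

do(Stress=-6) replaces the equation Stress = min(Sleep, Study) + 6 with the constant Stress = -6.
Score = -Stress + 2Study - Sleep  [with Stress=-6, Study=-2, Sleep=0]  = 2
Recall = Stress*Score  [with Stress=-6, Score=2]  = -12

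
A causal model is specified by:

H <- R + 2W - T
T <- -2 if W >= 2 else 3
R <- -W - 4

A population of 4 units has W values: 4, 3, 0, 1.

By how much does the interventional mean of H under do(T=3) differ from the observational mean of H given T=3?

Every unit gets T=3 under the intervention. H values become -3, -4, -7, -6; E[H|do(T=3)] = -5.
Conditioning on T=3 selects the 2 unit(s) with W ∈ {0, 1}. Their H values: -7, -6. Mean = -6.5.
Difference = -5 − (-6.5) = 1.5.

1.5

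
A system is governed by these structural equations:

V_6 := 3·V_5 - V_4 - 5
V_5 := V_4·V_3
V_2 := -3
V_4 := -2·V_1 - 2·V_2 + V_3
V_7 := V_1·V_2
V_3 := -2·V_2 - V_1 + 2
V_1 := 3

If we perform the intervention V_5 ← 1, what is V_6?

-7

The intervention breaks the incoming arrows to V_5: V_5 := V_4·V_3 no longer applies, and V_5 = 1.
V_3 = -2·V_2 - V_1 + 2  [with V_2=-3, V_1=3]  = 5
V_4 = -2·V_1 - 2·V_2 + V_3  [with V_1=3, V_2=-3, V_3=5]  = 5
V_6 = 3·V_5 - V_4 - 5  [with V_5=1, V_4=5]  = -7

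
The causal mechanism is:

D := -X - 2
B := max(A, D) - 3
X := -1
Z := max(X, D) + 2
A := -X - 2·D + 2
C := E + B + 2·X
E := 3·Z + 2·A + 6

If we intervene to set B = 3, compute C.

20

Under do(B=3), the mechanism B := max(A, D) - 3 is discarded; B is fixed at 3.
D = -X - 2  [with X=-1]  = -1
A = -X - 2·D + 2  [with X=-1, D=-1]  = 5
Z = max(X, D) + 2  [with X=-1, D=-1]  = 1
E = 3·Z + 2·A + 6  [with Z=1, A=5]  = 19
C = E + B + 2·X  [with E=19, B=3, X=-1]  = 20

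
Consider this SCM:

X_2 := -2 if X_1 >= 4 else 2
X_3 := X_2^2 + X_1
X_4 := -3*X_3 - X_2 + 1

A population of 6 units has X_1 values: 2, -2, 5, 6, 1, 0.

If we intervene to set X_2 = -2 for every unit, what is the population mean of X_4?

-15

Every unit gets X_2=-2 under the intervention. X_4 values become -15, -3, -24, -27, -12, -9; E[X_4|do(X_2=-2)] = -15.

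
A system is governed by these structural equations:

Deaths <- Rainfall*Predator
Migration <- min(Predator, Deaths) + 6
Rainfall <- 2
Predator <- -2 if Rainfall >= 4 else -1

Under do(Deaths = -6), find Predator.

-1

Under do(Deaths=-6), the mechanism Deaths <- Rainfall*Predator is discarded; Deaths is fixed at -6.
Since Predator is not a descendant of the intervened variable, it is unaffected.
Predator = -2 if Rainfall >= 4 else -1  [with Rainfall=2]  = -1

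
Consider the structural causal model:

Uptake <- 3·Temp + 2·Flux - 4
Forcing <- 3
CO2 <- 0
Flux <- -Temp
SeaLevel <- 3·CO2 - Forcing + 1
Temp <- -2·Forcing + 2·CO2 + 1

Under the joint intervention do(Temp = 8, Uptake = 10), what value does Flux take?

-8

The joint intervention fixes Temp = 8, Uptake = 10, removing each variable's own equation.
Flux = -Temp  [with Temp=8]  = -8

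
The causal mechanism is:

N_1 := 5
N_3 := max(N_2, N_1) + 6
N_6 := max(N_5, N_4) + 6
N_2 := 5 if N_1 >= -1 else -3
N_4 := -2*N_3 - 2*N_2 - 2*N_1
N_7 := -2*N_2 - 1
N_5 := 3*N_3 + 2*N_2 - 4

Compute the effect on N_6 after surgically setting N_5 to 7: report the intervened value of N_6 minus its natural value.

-32

The intervention breaks the incoming arrows to N_5: N_5 := 3*N_3 + 2*N_2 - 4 no longer applies, and N_5 = 7.
N_2 = 5 if N_1 >= -1 else -3  [with N_1=5]  = 5
N_3 = max(N_2, N_1) + 6  [with N_2=5, N_1=5]  = 11
N_4 = -2*N_3 - 2*N_2 - 2*N_1  [with N_3=11, N_2=5, N_1=5]  = -42
N_6 = max(N_5, N_4) + 6  [with N_5=7, N_4=-42]  = 13
Without intervention: N_2 = 5 if N_1 >= -1 else -3  [with N_1=5]  = 5; N_3 = max(N_2, N_1) + 6  [with N_2=5, N_1=5]  = 11; N_4 = -2*N_3 - 2*N_2 - 2*N_1  [with N_3=11, N_2=5, N_1=5]  = -42; N_5 = 3*N_3 + 2*N_2 - 4  [with N_3=11, N_2=5]  = 39; N_6 = max(N_5, N_4) + 6  [with N_5=39, N_4=-42]  = 45.
Change = 13 − 45 = -32.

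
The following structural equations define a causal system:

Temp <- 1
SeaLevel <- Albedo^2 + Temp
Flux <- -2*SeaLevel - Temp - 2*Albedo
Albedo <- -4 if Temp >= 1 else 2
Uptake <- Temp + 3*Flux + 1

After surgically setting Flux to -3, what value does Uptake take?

Intervening sets Flux = -3 and removes its equation (Flux <- -2*SeaLevel - Temp - 2*Albedo).
Uptake = Temp + 3*Flux + 1  [with Temp=1, Flux=-3]  = -7

-7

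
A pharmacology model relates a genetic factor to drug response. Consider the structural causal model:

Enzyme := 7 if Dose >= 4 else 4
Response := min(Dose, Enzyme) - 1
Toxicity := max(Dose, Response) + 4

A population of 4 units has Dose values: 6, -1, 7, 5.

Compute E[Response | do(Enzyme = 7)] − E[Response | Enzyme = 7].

Under do(Enzyme=7), Enzyme's equation is replaced by Enzyme=7 for every unit. Per-unit Response: 5, -2, 6, 4. Mean = 3.25.
E[Response|Enzyme=7] averages over only the 3 units with Enzyme=7 (Dose = 6, 7, 5): Response = 5, 6, 4, mean 5.
Difference = 3.25 − 5 = -1.75.

-1.75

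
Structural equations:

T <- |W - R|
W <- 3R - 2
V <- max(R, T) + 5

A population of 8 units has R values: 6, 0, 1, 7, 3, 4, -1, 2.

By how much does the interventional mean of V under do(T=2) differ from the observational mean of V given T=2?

1.5

The intervention sets T=2 in all 8 units regardless of R. Recomputing V per unit gives 11, 7, 7, 12, 8, 9, 7, 7; average 8.5.
Conditioning on T=2 selects the 2 unit(s) with R ∈ {0, 2}. Their V values: 7, 7. Mean = 7.
Difference = 8.5 − 7 = 1.5.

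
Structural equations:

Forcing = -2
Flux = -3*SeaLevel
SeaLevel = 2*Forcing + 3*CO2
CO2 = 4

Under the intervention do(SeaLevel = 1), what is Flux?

The intervention breaks the incoming arrows to SeaLevel: SeaLevel = 2*Forcing + 3*CO2 no longer applies, and SeaLevel = 1.
Flux = -3*SeaLevel  [with SeaLevel=1]  = -3

-3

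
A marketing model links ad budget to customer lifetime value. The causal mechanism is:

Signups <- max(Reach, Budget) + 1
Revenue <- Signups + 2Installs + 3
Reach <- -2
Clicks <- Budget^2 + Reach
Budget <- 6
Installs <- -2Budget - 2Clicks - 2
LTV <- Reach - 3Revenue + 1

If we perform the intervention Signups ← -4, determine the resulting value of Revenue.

-165

The intervention breaks the incoming arrows to Signups: Signups <- max(Reach, Budget) + 1 no longer applies, and Signups = -4.
Clicks = Budget^2 + Reach  [with Budget=6, Reach=-2]  = 34
Installs = -2Budget - 2Clicks - 2  [with Budget=6, Clicks=34]  = -82
Revenue = Signups + 2Installs + 3  [with Signups=-4, Installs=-82]  = -165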